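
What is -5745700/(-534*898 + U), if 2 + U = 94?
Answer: 287285/23972 ≈ 11.984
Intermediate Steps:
U = 92 (U = -2 + 94 = 92)
-5745700/(-534*898 + U) = -5745700/(-534*898 + 92) = -5745700/(-479532 + 92) = -5745700/(-479440) = -5745700*(-1/479440) = 287285/23972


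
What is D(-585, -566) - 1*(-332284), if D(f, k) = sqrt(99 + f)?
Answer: 332284 + 9*I*sqrt(6) ≈ 3.3228e+5 + 22.045*I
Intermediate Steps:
D(-585, -566) - 1*(-332284) = sqrt(99 - 585) - 1*(-332284) = sqrt(-486) + 332284 = 9*I*sqrt(6) + 332284 = 332284 + 9*I*sqrt(6)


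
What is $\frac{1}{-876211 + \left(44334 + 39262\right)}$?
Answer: $- \frac{1}{792615} \approx -1.2616 \cdot 10^{-6}$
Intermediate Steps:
$\frac{1}{-876211 + \left(44334 + 39262\right)} = \frac{1}{-876211 + 83596} = \frac{1}{-792615} = - \frac{1}{792615}$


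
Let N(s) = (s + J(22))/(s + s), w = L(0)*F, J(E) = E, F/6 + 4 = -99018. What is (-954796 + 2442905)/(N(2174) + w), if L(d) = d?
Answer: 1617574483/549 ≈ 2.9464e+6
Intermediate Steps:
F = -594132 (F = -24 + 6*(-99018) = -24 - 594108 = -594132)
w = 0 (w = 0*(-594132) = 0)
N(s) = (22 + s)/(2*s) (N(s) = (s + 22)/(s + s) = (22 + s)/((2*s)) = (22 + s)*(1/(2*s)) = (22 + s)/(2*s))
(-954796 + 2442905)/(N(2174) + w) = (-954796 + 2442905)/((1/2)*(22 + 2174)/2174 + 0) = 1488109/((1/2)*(1/2174)*2196 + 0) = 1488109/(549/1087 + 0) = 1488109/(549/1087) = 1488109*(1087/549) = 1617574483/549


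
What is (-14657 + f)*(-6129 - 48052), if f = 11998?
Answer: 144067279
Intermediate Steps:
(-14657 + f)*(-6129 - 48052) = (-14657 + 11998)*(-6129 - 48052) = -2659*(-54181) = 144067279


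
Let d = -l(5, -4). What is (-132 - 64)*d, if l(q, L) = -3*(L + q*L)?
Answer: 14112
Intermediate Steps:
l(q, L) = -3*L - 3*L*q (l(q, L) = -3*(L + L*q) = -3*L - 3*L*q)
d = -72 (d = -(-3)*(-4)*(1 + 5) = -(-3)*(-4)*6 = -1*72 = -72)
(-132 - 64)*d = (-132 - 64)*(-72) = -196*(-72) = 14112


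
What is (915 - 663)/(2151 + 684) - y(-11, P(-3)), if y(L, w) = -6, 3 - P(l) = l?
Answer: 274/45 ≈ 6.0889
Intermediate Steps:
P(l) = 3 - l
(915 - 663)/(2151 + 684) - y(-11, P(-3)) = (915 - 663)/(2151 + 684) - 1*(-6) = 252/2835 + 6 = 252*(1/2835) + 6 = 4/45 + 6 = 274/45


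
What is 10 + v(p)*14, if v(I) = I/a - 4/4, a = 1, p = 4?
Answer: 52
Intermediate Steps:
v(I) = -1 + I (v(I) = I/1 - 4/4 = I*1 - 4*¼ = I - 1 = -1 + I)
10 + v(p)*14 = 10 + (-1 + 4)*14 = 10 + 3*14 = 10 + 42 = 52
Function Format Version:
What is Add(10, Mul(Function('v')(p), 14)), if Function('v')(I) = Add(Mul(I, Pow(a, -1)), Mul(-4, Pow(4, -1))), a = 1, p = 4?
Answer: 52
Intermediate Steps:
Function('v')(I) = Add(-1, I) (Function('v')(I) = Add(Mul(I, Pow(1, -1)), Mul(-4, Pow(4, -1))) = Add(Mul(I, 1), Mul(-4, Rational(1, 4))) = Add(I, -1) = Add(-1, I))
Add(10, Mul(Function('v')(p), 14)) = Add(10, Mul(Add(-1, 4), 14)) = Add(10, Mul(3, 14)) = Add(10, 42) = 52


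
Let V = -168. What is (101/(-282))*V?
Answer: 2828/47 ≈ 60.170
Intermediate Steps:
(101/(-282))*V = (101/(-282))*(-168) = (101*(-1/282))*(-168) = -101/282*(-168) = 2828/47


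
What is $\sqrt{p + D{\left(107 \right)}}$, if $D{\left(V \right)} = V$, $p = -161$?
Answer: $3 i \sqrt{6} \approx 7.3485 i$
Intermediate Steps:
$\sqrt{p + D{\left(107 \right)}} = \sqrt{-161 + 107} = \sqrt{-54} = 3 i \sqrt{6}$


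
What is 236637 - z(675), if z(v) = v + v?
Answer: 235287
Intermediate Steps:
z(v) = 2*v
236637 - z(675) = 236637 - 2*675 = 236637 - 1*1350 = 236637 - 1350 = 235287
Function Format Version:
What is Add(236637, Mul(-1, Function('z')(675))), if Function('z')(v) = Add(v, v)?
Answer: 235287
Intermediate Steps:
Function('z')(v) = Mul(2, v)
Add(236637, Mul(-1, Function('z')(675))) = Add(236637, Mul(-1, Mul(2, 675))) = Add(236637, Mul(-1, 1350)) = Add(236637, -1350) = 235287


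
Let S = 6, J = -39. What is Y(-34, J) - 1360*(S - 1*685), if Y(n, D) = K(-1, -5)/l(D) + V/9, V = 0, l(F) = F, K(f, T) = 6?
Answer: 12004718/13 ≈ 9.2344e+5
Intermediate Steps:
Y(n, D) = 6/D (Y(n, D) = 6/D + 0/9 = 6/D + 0*(1/9) = 6/D + 0 = 6/D)
Y(-34, J) - 1360*(S - 1*685) = 6/(-39) - 1360*(6 - 1*685) = 6*(-1/39) - 1360*(6 - 685) = -2/13 - 1360*(-679) = -2/13 + 923440 = 12004718/13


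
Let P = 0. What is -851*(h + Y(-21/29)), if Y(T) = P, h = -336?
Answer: 285936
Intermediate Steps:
Y(T) = 0
-851*(h + Y(-21/29)) = -851*(-336 + 0) = -851*(-336) = 285936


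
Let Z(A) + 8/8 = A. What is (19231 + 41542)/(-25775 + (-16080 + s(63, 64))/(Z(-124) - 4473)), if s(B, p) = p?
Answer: -12701557/5386247 ≈ -2.3581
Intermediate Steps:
Z(A) = -1 + A
(19231 + 41542)/(-25775 + (-16080 + s(63, 64))/(Z(-124) - 4473)) = (19231 + 41542)/(-25775 + (-16080 + 64)/((-1 - 124) - 4473)) = 60773/(-25775 - 16016/(-125 - 4473)) = 60773/(-25775 - 16016/(-4598)) = 60773/(-25775 - 16016*(-1/4598)) = 60773/(-25775 + 728/209) = 60773/(-5386247/209) = 60773*(-209/5386247) = -12701557/5386247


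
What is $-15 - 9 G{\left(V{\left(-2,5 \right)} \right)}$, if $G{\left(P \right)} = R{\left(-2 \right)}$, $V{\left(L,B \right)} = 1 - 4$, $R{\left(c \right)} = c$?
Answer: $3$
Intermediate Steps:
$V{\left(L,B \right)} = -3$
$G{\left(P \right)} = -2$
$-15 - 9 G{\left(V{\left(-2,5 \right)} \right)} = -15 - -18 = -15 + 18 = 3$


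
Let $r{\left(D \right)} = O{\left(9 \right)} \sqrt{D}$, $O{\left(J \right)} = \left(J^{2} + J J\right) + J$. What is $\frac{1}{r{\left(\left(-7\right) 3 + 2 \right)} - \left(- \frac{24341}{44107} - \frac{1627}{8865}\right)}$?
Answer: $\frac{112432576061936970}{84941272650885599604391} - \frac{26143795004225152275 i \sqrt{19}}{84941272650885599604391} \approx 1.3237 \cdot 10^{-6} - 0.0013416 i$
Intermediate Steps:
$O{\left(J \right)} = J + 2 J^{2}$ ($O{\left(J \right)} = \left(J^{2} + J^{2}\right) + J = 2 J^{2} + J = J + 2 J^{2}$)
$r{\left(D \right)} = 171 \sqrt{D}$ ($r{\left(D \right)} = 9 \left(1 + 2 \cdot 9\right) \sqrt{D} = 9 \left(1 + 18\right) \sqrt{D} = 9 \cdot 19 \sqrt{D} = 171 \sqrt{D}$)
$\frac{1}{r{\left(\left(-7\right) 3 + 2 \right)} - \left(- \frac{24341}{44107} - \frac{1627}{8865}\right)} = \frac{1}{171 \sqrt{\left(-7\right) 3 + 2} - \left(- \frac{24341}{44107} - \frac{1627}{8865}\right)} = \frac{1}{171 \sqrt{-21 + 2} - - \frac{287545054}{391008555}} = \frac{1}{171 \sqrt{-19} + \left(\frac{24341}{44107} + \frac{1627}{8865}\right)} = \frac{1}{171 i \sqrt{19} + \frac{287545054}{391008555}} = \frac{1}{\frac{287545054}{391008555} + 171 i \sqrt{19}}$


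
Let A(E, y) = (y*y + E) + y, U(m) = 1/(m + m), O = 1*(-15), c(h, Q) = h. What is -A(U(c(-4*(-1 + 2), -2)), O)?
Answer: -1679/8 ≈ -209.88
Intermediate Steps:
O = -15
U(m) = 1/(2*m)
A(E, y) = E + y + y² (A(E, y) = (y² + E) + y = (E + y²) + y = E + y + y²)
-A(U(c(-4*(-1 + 2), -2)), O) = -(1/(2*((-4*(-1 + 2)))) - 15 + (-15)²) = -(1/(2*((-4*1))) - 15 + 225) = -((½)/(-4) - 15 + 225) = -((½)*(-¼) - 15 + 225) = -(-⅛ - 15 + 225) = -1*1679/8 = -1679/8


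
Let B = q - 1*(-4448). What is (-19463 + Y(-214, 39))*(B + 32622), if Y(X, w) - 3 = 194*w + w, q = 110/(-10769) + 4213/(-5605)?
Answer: -482284742668083/1097459 ≈ -4.3946e+8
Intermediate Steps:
q = -4180577/5487295 (q = 110*(-1/10769) + 4213*(-1/5605) = -10/979 - 4213/5605 = -4180577/5487295 ≈ -0.76186)
B = 24403307583/5487295 (B = -4180577/5487295 - 1*(-4448) = -4180577/5487295 + 4448 = 24403307583/5487295 ≈ 4447.2)
Y(X, w) = 3 + 195*w (Y(X, w) = 3 + (194*w + w) = 3 + 195*w)
(-19463 + Y(-214, 39))*(B + 32622) = (-19463 + (3 + 195*39))*(24403307583/5487295 + 32622) = (-19463 + (3 + 7605))*(203409845073/5487295) = (-19463 + 7608)*(203409845073/5487295) = -11855*203409845073/5487295 = -482284742668083/1097459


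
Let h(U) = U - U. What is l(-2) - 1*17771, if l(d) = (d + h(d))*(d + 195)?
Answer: -18157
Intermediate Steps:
h(U) = 0
l(d) = d*(195 + d) (l(d) = (d + 0)*(d + 195) = d*(195 + d))
l(-2) - 1*17771 = -2*(195 - 2) - 1*17771 = -2*193 - 17771 = -386 - 17771 = -18157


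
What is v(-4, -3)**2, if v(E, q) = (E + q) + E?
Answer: 121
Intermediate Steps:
v(E, q) = q + 2*E
v(-4, -3)**2 = (-3 + 2*(-4))**2 = (-3 - 8)**2 = (-11)**2 = 121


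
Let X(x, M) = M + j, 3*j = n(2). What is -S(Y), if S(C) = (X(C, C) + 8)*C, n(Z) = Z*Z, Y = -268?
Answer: -207968/3 ≈ -69323.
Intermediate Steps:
n(Z) = Z²
j = 4/3 (j = (⅓)*2² = (⅓)*4 = 4/3 ≈ 1.3333)
X(x, M) = 4/3 + M (X(x, M) = M + 4/3 = 4/3 + M)
S(C) = C*(28/3 + C) (S(C) = ((4/3 + C) + 8)*C = (28/3 + C)*C = C*(28/3 + C))
-S(Y) = -(-268)*(28 + 3*(-268))/3 = -(-268)*(28 - 804)/3 = -(-268)*(-776)/3 = -1*207968/3 = -207968/3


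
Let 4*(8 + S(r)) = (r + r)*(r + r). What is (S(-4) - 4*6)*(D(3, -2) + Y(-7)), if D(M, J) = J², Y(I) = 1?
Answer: -80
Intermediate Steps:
S(r) = -8 + r² (S(r) = -8 + ((r + r)*(r + r))/4 = -8 + ((2*r)*(2*r))/4 = -8 + (4*r²)/4 = -8 + r²)
(S(-4) - 4*6)*(D(3, -2) + Y(-7)) = ((-8 + (-4)²) - 4*6)*((-2)² + 1) = ((-8 + 16) - 24)*(4 + 1) = (8 - 24)*5 = -16*5 = -80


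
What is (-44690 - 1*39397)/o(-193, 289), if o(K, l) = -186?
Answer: 28029/62 ≈ 452.08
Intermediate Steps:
(-44690 - 1*39397)/o(-193, 289) = (-44690 - 1*39397)/(-186) = (-44690 - 39397)*(-1/186) = -84087*(-1/186) = 28029/62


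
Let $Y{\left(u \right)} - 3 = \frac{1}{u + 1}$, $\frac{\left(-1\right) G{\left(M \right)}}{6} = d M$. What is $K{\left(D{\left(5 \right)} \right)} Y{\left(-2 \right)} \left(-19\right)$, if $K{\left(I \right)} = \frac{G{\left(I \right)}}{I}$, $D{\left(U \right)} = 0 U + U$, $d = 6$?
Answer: $1368$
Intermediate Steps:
$G{\left(M \right)} = - 36 M$ ($G{\left(M \right)} = - 6 \cdot 6 M = - 36 M$)
$D{\left(U \right)} = U$ ($D{\left(U \right)} = 0 + U = U$)
$K{\left(I \right)} = -36$ ($K{\left(I \right)} = \frac{\left(-36\right) I}{I} = -36$)
$Y{\left(u \right)} = 3 + \frac{1}{1 + u}$ ($Y{\left(u \right)} = 3 + \frac{1}{u + 1} = 3 + \frac{1}{1 + u}$)
$K{\left(D{\left(5 \right)} \right)} Y{\left(-2 \right)} \left(-19\right) = - 36 \frac{4 + 3 \left(-2\right)}{1 - 2} \left(-19\right) = - 36 \frac{4 - 6}{-1} \left(-19\right) = - 36 \left(\left(-1\right) \left(-2\right)\right) \left(-19\right) = \left(-36\right) 2 \left(-19\right) = \left(-72\right) \left(-19\right) = 1368$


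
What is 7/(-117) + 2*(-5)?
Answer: -1177/117 ≈ -10.060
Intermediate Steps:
7/(-117) + 2*(-5) = 7*(-1/117) - 10 = -7/117 - 10 = -1177/117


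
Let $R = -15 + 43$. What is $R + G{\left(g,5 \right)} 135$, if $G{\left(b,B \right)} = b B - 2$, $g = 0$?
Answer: $-242$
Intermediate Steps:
$G{\left(b,B \right)} = -2 + B b$ ($G{\left(b,B \right)} = B b - 2 = -2 + B b$)
$R = 28$
$R + G{\left(g,5 \right)} 135 = 28 + \left(-2 + 5 \cdot 0\right) 135 = 28 + \left(-2 + 0\right) 135 = 28 - 270 = -242$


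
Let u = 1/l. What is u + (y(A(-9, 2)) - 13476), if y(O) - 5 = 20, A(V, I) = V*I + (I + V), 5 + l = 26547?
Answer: -357016441/26542 ≈ -13451.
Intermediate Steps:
l = 26542 (l = -5 + 26547 = 26542)
A(V, I) = I + V + I*V (A(V, I) = I*V + (I + V) = I + V + I*V)
y(O) = 25 (y(O) = 5 + 20 = 25)
u = 1/26542 ≈ 3.7676e-5
u + (y(A(-9, 2)) - 13476) = 1/26542 + (25 - 13476) = 1/26542 - 13451 = -357016441/26542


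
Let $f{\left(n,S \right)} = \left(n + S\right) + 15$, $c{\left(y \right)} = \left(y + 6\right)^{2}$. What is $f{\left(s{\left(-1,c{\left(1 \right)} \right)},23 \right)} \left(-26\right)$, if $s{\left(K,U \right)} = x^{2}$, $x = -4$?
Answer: $-1404$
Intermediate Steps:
$c{\left(y \right)} = \left(6 + y\right)^{2}$
$s{\left(K,U \right)} = 16$ ($s{\left(K,U \right)} = \left(-4\right)^{2} = 16$)
$f{\left(n,S \right)} = 15 + S + n$ ($f{\left(n,S \right)} = \left(S + n\right) + 15 = 15 + S + n$)
$f{\left(s{\left(-1,c{\left(1 \right)} \right)},23 \right)} \left(-26\right) = \left(15 + 23 + 16\right) \left(-26\right) = 54 \left(-26\right) = -1404$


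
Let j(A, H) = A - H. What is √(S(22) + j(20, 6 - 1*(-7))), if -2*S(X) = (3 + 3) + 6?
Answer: 1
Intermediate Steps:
S(X) = -6 (S(X) = -((3 + 3) + 6)/2 = -(6 + 6)/2 = -½*12 = -6)
√(S(22) + j(20, 6 - 1*(-7))) = √(-6 + (20 - (6 - 1*(-7)))) = √(-6 + (20 - (6 + 7))) = √(-6 + (20 - 1*13)) = √(-6 + (20 - 13)) = √(-6 + 7) = √1 = 1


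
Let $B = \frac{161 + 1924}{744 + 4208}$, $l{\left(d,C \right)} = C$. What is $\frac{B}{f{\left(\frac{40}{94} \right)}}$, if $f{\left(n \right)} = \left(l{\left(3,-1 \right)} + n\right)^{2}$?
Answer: $\frac{1535255}{1203336} \approx 1.2758$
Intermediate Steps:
$B = \frac{2085}{4952} \approx 0.42104$
$f{\left(n \right)} = \left(-1 + n\right)^{2}$
$\frac{B}{f{\left(\frac{40}{94} \right)}} = \frac{2085}{4952 \left(-1 + \frac{40}{94}\right)^{2}} = \frac{2085}{4952 \left(-1 + 40 \cdot \frac{1}{94}\right)^{2}} = \frac{2085}{4952 \left(-1 + \frac{20}{47}\right)^{2}} = \frac{2085}{4952 \left(- \frac{27}{47}\right)^{2}} = \frac{2085}{4952 \cdot \frac{729}{2209}} = \frac{2085}{4952} \cdot \frac{2209}{729} = \frac{1535255}{1203336}$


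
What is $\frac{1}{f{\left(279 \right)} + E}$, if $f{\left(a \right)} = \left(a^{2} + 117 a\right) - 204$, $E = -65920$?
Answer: $\frac{1}{44360} \approx 2.2543 \cdot 10^{-5}$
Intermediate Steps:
$f{\left(a \right)} = -204 + a^{2} + 117 a$
$\frac{1}{f{\left(279 \right)} + E} = \frac{1}{\left(-204 + 279^{2} + 117 \cdot 279\right) - 65920} = \frac{1}{\left(-204 + 77841 + 32643\right) - 65920} = \frac{1}{110280 - 65920} = \frac{1}{44360}$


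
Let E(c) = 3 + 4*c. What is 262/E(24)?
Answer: 262/99 ≈ 2.6465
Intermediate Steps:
262/E(24) = 262/(3 + 4*24) = 262/(3 + 96) = 262/99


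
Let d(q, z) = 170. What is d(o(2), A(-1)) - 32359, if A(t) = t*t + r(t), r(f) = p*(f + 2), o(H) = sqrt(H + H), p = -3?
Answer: -32189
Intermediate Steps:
o(H) = sqrt(2)*sqrt(H) (o(H) = sqrt(2*H) = sqrt(2)*sqrt(H))
r(f) = -6 - 3*f (r(f) = -3*(f + 2) = -3*(2 + f) = -6 - 3*f)
A(t) = -6 + t**2 - 3*t (A(t) = t*t + (-6 - 3*t) = t**2 + (-6 - 3*t) = -6 + t**2 - 3*t)
d(o(2), A(-1)) - 32359 = 170 - 32359 = -32189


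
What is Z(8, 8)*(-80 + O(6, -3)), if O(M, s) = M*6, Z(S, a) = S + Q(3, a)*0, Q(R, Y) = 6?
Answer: -352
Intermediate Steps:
Z(S, a) = S (Z(S, a) = S + 6*0 = S + 0 = S)
O(M, s) = 6*M
Z(8, 8)*(-80 + O(6, -3)) = 8*(-80 + 6*6) = 8*(-80 + 36) = 8*(-44) = -352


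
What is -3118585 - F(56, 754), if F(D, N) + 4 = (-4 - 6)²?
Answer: -3118681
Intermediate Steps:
F(D, N) = 96 (F(D, N) = -4 + (-4 - 6)² = -4 + (-10)² = -4 + 100 = 96)
-3118585 - F(56, 754) = -3118585 - 1*96 = -3118585 - 96 = -3118681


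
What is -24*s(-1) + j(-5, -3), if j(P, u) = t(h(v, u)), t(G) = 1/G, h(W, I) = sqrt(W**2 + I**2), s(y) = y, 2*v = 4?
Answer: 24 + sqrt(13)/13 ≈ 24.277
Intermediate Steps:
v = 2 (v = (1/2)*4 = 2)
h(W, I) = sqrt(I**2 + W**2)
j(P, u) = 1/sqrt(4 + u**2) (j(P, u) = 1/(sqrt(u**2 + 2**2)) = 1/(sqrt(u**2 + 4)) = 1/(sqrt(4 + u**2)) = 1/sqrt(4 + u**2))
-24*s(-1) + j(-5, -3) = -24*(-1) + 1/sqrt(4 + (-3)**2) = -4*(-6) + 1/sqrt(4 + 9) = 24 + 1/sqrt(13) = 24 + sqrt(13)/13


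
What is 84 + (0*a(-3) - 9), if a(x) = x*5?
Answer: 75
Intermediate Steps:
a(x) = 5*x
84 + (0*a(-3) - 9) = 84 + (0*(5*(-3)) - 9) = 84 + (0*(-15) - 9) = 84 + (0 - 9) = 84 - 9 = 75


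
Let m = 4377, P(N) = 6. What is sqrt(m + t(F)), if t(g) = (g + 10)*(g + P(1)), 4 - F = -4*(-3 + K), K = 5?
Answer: sqrt(4773) ≈ 69.087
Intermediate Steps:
F = 12 (F = 4 - (-4)*(-3 + 5) = 4 - (-4)*2 = 4 - 1*(-8) = 4 + 8 = 12)
t(g) = (6 + g)*(10 + g) (t(g) = (g + 10)*(g + 6) = (10 + g)*(6 + g) = (6 + g)*(10 + g))
sqrt(m + t(F)) = sqrt(4377 + (60 + 12**2 + 16*12)) = sqrt(4377 + (60 + 144 + 192)) = sqrt(4377 + 396) = sqrt(4773)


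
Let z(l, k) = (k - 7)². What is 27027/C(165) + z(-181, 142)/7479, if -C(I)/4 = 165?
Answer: -213363/5540 ≈ -38.513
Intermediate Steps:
C(I) = -660 (C(I) = -4*165 = -660)
z(l, k) = (-7 + k)²
27027/C(165) + z(-181, 142)/7479 = 27027/(-660) + (-7 + 142)²/7479 = 27027*(-1/660) + 135²*(1/7479) = -819/20 + 18225*(1/7479) = -819/20 + 675/277 = -213363/5540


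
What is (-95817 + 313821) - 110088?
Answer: 107916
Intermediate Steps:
(-95817 + 313821) - 110088 = 218004 - 110088 = 107916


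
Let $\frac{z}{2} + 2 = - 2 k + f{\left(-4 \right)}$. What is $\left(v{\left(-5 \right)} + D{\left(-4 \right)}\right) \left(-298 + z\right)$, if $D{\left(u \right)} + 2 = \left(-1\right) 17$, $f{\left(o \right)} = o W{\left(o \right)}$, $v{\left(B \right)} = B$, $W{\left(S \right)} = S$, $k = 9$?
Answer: $7344$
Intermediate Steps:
$f{\left(o \right)} = o^{2}$ ($f{\left(o \right)} = o o = o^{2}$)
$D{\left(u \right)} = -19$ ($D{\left(u \right)} = -2 - 17 = -19$)
$z = -8$ ($z = -4 + 2 \left(\left(-2\right) 9 + \left(-4\right)^{2}\right) = -4 + 2 \left(-18 + 16\right) = -4 + 2 \left(-2\right) = -4 - 4 = -8$)
$\left(v{\left(-5 \right)} + D{\left(-4 \right)}\right) \left(-298 + z\right) = \left(-5 - 19\right) \left(-298 - 8\right) = \left(-24\right) \left(-306\right) = 7344$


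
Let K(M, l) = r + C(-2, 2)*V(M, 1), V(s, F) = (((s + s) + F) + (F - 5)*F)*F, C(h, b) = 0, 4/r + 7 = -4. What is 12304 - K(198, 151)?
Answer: 135348/11 ≈ 12304.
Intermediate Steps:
r = -4/11 (r = 4/(-7 - 4) = 4/(-11) = 4*(-1/11) = -4/11 ≈ -0.36364)
V(s, F) = F*(F + 2*s + F*(-5 + F)) (V(s, F) = ((2*s + F) + (-5 + F)*F)*F = ((F + 2*s) + F*(-5 + F))*F = (F + 2*s + F*(-5 + F))*F = F*(F + 2*s + F*(-5 + F)))
K(M, l) = -4/11 (K(M, l) = -4/11 + 0*(1*(1² - 4*1 + 2*M)) = -4/11 + 0*(1*(1 - 4 + 2*M)) = -4/11 + 0*(1*(-3 + 2*M)) = -4/11 + 0*(-3 + 2*M) = -4/11 + 0 = -4/11)
12304 - K(198, 151) = 12304 - 1*(-4/11) = 12304 + 4/11 = 135348/11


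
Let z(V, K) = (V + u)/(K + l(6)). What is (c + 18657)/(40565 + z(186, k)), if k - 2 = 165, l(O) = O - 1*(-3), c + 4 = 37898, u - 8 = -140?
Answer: 4976488/3569747 ≈ 1.3941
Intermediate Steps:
u = -132 (u = 8 - 140 = -132)
c = 37894 (c = -4 + 37898 = 37894)
l(O) = 3 + O (l(O) = O + 3 = 3 + O)
k = 167 (k = 2 + 165 = 167)
z(V, K) = (-132 + V)/(9 + K) (z(V, K) = (V - 132)/(K + (3 + 6)) = (-132 + V)/(K + 9) = (-132 + V)/(9 + K))
(c + 18657)/(40565 + z(186, k)) = (37894 + 18657)/(40565 + (-132 + 186)/(9 + 167)) = 56551/(40565 + 54/176) = 56551/(40565 + (1/176)*54) = 56551/(40565 + 27/88) = 56551/(3569747/88) = 56551*(88/3569747) = 4976488/3569747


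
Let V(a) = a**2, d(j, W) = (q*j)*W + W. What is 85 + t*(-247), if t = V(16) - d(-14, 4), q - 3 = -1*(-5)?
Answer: -172815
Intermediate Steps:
q = 8 (q = 3 - 1*(-5) = 3 + 5 = 8)
d(j, W) = W + 8*W*j (d(j, W) = (8*j)*W + W = 8*W*j + W = W + 8*W*j)
t = 700 (t = 16**2 - 4*(1 + 8*(-14)) = 256 - 4*(1 - 112) = 256 - 4*(-111) = 256 - 1*(-444) = 256 + 444 = 700)
85 + t*(-247) = 85 + 700*(-247) = 85 - 172900 = -172815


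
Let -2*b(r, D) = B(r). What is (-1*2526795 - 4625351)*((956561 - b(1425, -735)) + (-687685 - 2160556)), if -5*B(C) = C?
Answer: 13530590726085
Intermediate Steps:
B(C) = -C/5
b(r, D) = r/10 (b(r, D) = -(-1)*r/10 = r/10)
(-1*2526795 - 4625351)*((956561 - b(1425, -735)) + (-687685 - 2160556)) = (-1*2526795 - 4625351)*((956561 - 1425/10) + (-687685 - 2160556)) = (-2526795 - 4625351)*((956561 - 1*285/2) - 2848241) = -7152146*((956561 - 285/2) - 2848241) = -7152146*(1912837/2 - 2848241) = -7152146*(-3783645/2) = 13530590726085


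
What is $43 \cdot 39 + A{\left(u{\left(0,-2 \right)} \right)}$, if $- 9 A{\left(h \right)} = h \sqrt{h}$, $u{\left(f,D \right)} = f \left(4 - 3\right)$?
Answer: $1677$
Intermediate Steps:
$u{\left(f,D \right)} = f$ ($u{\left(f,D \right)} = f 1 = f$)
$A{\left(h \right)} = - \frac{h^{\frac{3}{2}}}{9}$ ($A{\left(h \right)} = - \frac{h \sqrt{h}}{9} = - \frac{h^{\frac{3}{2}}}{9}$)
$43 \cdot 39 + A{\left(u{\left(0,-2 \right)} \right)} = 43 \cdot 39 - \frac{0^{\frac{3}{2}}}{9} = 1677 - 0 = 1677 + 0 = 1677$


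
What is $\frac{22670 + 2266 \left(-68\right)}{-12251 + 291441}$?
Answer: $- \frac{65709}{139595} \approx -0.47071$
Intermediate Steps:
$\frac{22670 + 2266 \left(-68\right)}{-12251 + 291441} = \frac{22670 - 154088}{279190} = \left(-131418\right) \frac{1}{279190} = - \frac{65709}{139595}$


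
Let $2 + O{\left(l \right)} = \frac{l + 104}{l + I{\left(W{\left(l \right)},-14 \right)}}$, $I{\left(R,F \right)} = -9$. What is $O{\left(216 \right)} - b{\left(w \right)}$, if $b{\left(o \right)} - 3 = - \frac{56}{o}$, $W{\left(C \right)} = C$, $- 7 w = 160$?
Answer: $- \frac{24443}{4140} \approx -5.9041$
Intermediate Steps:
$w = - \frac{160}{7}$ ($w = \left(- \frac{1}{7}\right) 160 = - \frac{160}{7} \approx -22.857$)
$O{\left(l \right)} = -2 + \frac{104 + l}{-9 + l}$ ($O{\left(l \right)} = -2 + \frac{l + 104}{l - 9} = -2 + \frac{104 + l}{-9 + l}$)
$b{\left(o \right)} = 3 - \frac{56}{o}$
$O{\left(216 \right)} - b{\left(w \right)} = \frac{122 - 216}{-9 + 216} - \left(3 - \frac{56}{- \frac{160}{7}}\right) = \frac{122 - 216}{207} - \left(3 - - \frac{49}{20}\right) = \frac{1}{207} \left(-94\right) - \left(3 + \frac{49}{20}\right) = - \frac{94}{207} - \frac{109}{20} = - \frac{24443}{4140}$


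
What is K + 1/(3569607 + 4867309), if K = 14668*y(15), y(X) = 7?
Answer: 866268787217/8436916 ≈ 1.0268e+5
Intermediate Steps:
K = 102676 (K = 14668*7 = 102676)
K + 1/(3569607 + 4867309) = 102676 + 1/(3569607 + 4867309) = 102676 + 1/8436916 = 866268787217/8436916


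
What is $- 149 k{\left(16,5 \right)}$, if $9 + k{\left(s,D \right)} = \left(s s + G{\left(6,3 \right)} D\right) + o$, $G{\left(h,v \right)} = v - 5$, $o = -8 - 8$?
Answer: $-32929$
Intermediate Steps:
$o = -16$
$G{\left(h,v \right)} = -5 + v$
$k{\left(s,D \right)} = -25 + s^{2} - 2 D$ ($k{\left(s,D \right)} = -9 - \left(16 - s s - \left(-5 + 3\right) D\right) = -9 - \left(16 - s^{2} + 2 D\right) = -25 + s^{2} - 2 D$)
$- 149 k{\left(16,5 \right)} = - 149 \left(-25 + 16^{2} - 10\right) = - 149 \left(-25 + 256 - 10\right) = \left(-149\right) 221 = -32929$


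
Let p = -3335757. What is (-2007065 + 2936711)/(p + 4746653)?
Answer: 464823/705448 ≈ 0.65891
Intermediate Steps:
(-2007065 + 2936711)/(p + 4746653) = (-2007065 + 2936711)/(-3335757 + 4746653) = 929646/1410896 = 929646*(1/1410896) = 464823/705448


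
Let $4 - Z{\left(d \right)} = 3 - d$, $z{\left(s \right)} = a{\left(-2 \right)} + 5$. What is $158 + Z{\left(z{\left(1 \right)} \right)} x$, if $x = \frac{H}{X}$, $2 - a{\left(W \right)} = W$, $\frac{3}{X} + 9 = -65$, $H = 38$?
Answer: $- \frac{27646}{3} \approx -9215.3$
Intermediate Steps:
$X = - \frac{3}{74}$ ($X = \frac{3}{-9 - 65} = \frac{3}{-74} = 3 \left(- \frac{1}{74}\right) = - \frac{3}{74} \approx -0.040541$)
$a{\left(W \right)} = 2 - W$
$z{\left(s \right)} = 9$ ($z{\left(s \right)} = \left(2 - -2\right) + 5 = \left(2 + 2\right) + 5 = 4 + 5 = 9$)
$x = - \frac{2812}{3}$ ($x = \frac{38}{- \frac{3}{74}} = 38 \left(- \frac{74}{3}\right) = - \frac{2812}{3} \approx -937.33$)
$Z{\left(d \right)} = 1 + d$ ($Z{\left(d \right)} = 4 - \left(3 - d\right) = 4 + \left(-3 + d\right) = 1 + d$)
$158 + Z{\left(z{\left(1 \right)} \right)} x = 158 + \left(1 + 9\right) \left(- \frac{2812}{3}\right) = 158 + 10 \left(- \frac{2812}{3}\right) = 158 - \frac{28120}{3} = - \frac{27646}{3}$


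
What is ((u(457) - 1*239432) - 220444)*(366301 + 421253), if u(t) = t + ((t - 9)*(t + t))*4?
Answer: 928107974826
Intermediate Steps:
u(t) = t + 8*t*(-9 + t) (u(t) = t + ((-9 + t)*(2*t))*4 = t + (2*t*(-9 + t))*4 = t + 8*t*(-9 + t))
((u(457) - 1*239432) - 220444)*(366301 + 421253) = ((457*(-71 + 8*457) - 1*239432) - 220444)*(366301 + 421253) = ((457*(-71 + 3656) - 239432) - 220444)*787554 = ((457*3585 - 239432) - 220444)*787554 = ((1638345 - 239432) - 220444)*787554 = (1398913 - 220444)*787554 = 1178469*787554 = 928107974826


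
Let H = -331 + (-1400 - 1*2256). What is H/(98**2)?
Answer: -3987/9604 ≈ -0.41514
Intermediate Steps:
H = -3987 (H = -331 + (-1400 - 2256) = -331 - 3656 = -3987)
H/(98**2) = -3987/(98**2) = -3987/9604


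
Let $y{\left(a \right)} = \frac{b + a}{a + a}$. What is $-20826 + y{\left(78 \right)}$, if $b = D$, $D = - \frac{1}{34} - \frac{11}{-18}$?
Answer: $- \frac{497062945}{23868} \approx -20826.0$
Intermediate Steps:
$D = \frac{89}{153}$ ($D = \left(-1\right) \frac{1}{34} - - \frac{11}{18} = - \frac{1}{34} + \frac{11}{18} = \frac{89}{153} \approx 0.5817$)
$b = \frac{89}{153} \approx 0.5817$
$y{\left(a \right)} = \frac{\frac{89}{153} + a}{2 a}$ ($y{\left(a \right)} = \frac{\frac{89}{153} + a}{a + a} = \frac{\frac{89}{153} + a}{2 a}$)
$-20826 + y{\left(78 \right)} = -20826 + \frac{89 + 153 \cdot 78}{306 \cdot 78} = -20826 + \frac{1}{306} \cdot \frac{1}{78} \left(89 + 11934\right) = -20826 + \frac{1}{306} \cdot \frac{1}{78} \cdot 12023 = -20826 + \frac{12023}{23868} = - \frac{497062945}{23868}$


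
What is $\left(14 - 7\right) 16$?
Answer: $112$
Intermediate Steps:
$\left(14 - 7\right) 16 = 7 \cdot 16 = 112$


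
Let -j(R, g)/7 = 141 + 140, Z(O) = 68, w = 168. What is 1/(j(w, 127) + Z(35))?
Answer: -1/1899 ≈ -0.00052659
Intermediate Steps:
j(R, g) = -1967 (j(R, g) = -7*(141 + 140) = -7*281 = -1967)
1/(j(w, 127) + Z(35)) = 1/(-1967 + 68) = 1/(-1899) = -1/1899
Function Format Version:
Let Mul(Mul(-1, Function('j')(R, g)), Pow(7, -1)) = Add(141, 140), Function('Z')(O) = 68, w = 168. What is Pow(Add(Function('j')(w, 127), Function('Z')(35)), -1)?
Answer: Rational(-1, 1899) ≈ -0.00052659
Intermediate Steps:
Function('j')(R, g) = -1967 (Function('j')(R, g) = Mul(-7, Add(141, 140)) = Mul(-7, 281) = -1967)
Pow(Add(Function('j')(w, 127), Function('Z')(35)), -1) = Pow(Add(-1967, 68), -1) = Pow(-1899, -1) = Rational(-1, 1899)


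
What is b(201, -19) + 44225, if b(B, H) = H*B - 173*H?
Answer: 43693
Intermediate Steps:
b(B, H) = -173*H + B*H (b(B, H) = B*H - 173*H = -173*H + B*H)
b(201, -19) + 44225 = -19*(-173 + 201) + 44225 = -19*28 + 44225 = -532 + 44225 = 43693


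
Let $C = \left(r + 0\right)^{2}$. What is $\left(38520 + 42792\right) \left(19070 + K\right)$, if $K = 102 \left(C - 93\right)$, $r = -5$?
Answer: $986639808$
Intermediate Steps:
$C = 25$ ($C = \left(-5 + 0\right)^{2} = \left(-5\right)^{2} = 25$)
$K = -6936$ ($K = 102 \left(25 - 93\right) = 102 \left(-68\right) = -6936$)
$\left(38520 + 42792\right) \left(19070 + K\right) = \left(38520 + 42792\right) \left(19070 - 6936\right) = 81312 \cdot 12134 = 986639808$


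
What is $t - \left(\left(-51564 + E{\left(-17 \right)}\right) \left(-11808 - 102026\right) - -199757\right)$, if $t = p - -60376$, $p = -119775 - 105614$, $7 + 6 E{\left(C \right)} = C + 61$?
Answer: $- \frac{17608197509}{3} \approx -5.8694 \cdot 10^{9}$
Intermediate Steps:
$E{\left(C \right)} = 9 + \frac{C}{6}$ ($E{\left(C \right)} = - \frac{7}{6} + \frac{C + 61}{6} = - \frac{7}{6} + \frac{61 + C}{6} = - \frac{7}{6} + \left(\frac{61}{6} + \frac{C}{6}\right) = 9 + \frac{C}{6}$)
$p = -225389$
$t = -165013$ ($t = -225389 - -60376 = -225389 + 60376 = -165013$)
$t - \left(\left(-51564 + E{\left(-17 \right)}\right) \left(-11808 - 102026\right) - -199757\right) = -165013 - \left(\left(-51564 + \left(9 + \frac{1}{6} \left(-17\right)\right)\right) \left(-11808 - 102026\right) - -199757\right) = -165013 - \left(\left(-51564 + \left(9 - \frac{17}{6}\right)\right) \left(-113834\right) + 199757\right) = -165013 - \left(\left(-51564 + \frac{37}{6}\right) \left(-113834\right) + 199757\right) = -165013 - \left(\left(- \frac{309347}{6}\right) \left(-113834\right) + 199757\right) = -165013 - \left(\frac{17607103199}{3} + 199757\right) = -165013 - \frac{17607702470}{3} = - \frac{17608197509}{3}$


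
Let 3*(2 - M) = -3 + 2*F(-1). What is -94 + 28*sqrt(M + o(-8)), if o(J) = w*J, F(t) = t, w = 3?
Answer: -94 + 28*I*sqrt(183)/3 ≈ -94.0 + 126.26*I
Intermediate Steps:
M = 11/3 (M = 2 - (-3 + 2*(-1))/3 = 2 - (-3 - 2)/3 = 2 - 1/3*(-5) = 2 + 5/3 = 11/3 ≈ 3.6667)
o(J) = 3*J
-94 + 28*sqrt(M + o(-8)) = -94 + 28*sqrt(11/3 + 3*(-8)) = -94 + 28*sqrt(11/3 - 24) = -94 + 28*sqrt(-61/3) = -94 + 28*(I*sqrt(183)/3) = -94 + 28*I*sqrt(183)/3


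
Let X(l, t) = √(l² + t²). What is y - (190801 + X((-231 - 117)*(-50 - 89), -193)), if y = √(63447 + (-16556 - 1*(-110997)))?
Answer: -190801 - 17*√8096497 + 8*√2467 ≈ -2.3878e+5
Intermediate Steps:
y = 8*√2467 (y = √(63447 + (-16556 + 110997)) = √(63447 + 94441) = √157888 = 8*√2467 ≈ 397.35)
y - (190801 + X((-231 - 117)*(-50 - 89), -193)) = 8*√2467 - (190801 + √(((-231 - 117)*(-50 - 89))² + (-193)²)) = 8*√2467 - (190801 + √((-348*(-139))² + 37249)) = 8*√2467 - (190801 + √(48372² + 37249)) = 8*√2467 - (190801 + √(2339850384 + 37249)) = 8*√2467 - (190801 + √2339887633) = 8*√2467 - (190801 + 17*√8096497) = 8*√2467 + (-190801 - 17*√8096497) = -190801 - 17*√8096497 + 8*√2467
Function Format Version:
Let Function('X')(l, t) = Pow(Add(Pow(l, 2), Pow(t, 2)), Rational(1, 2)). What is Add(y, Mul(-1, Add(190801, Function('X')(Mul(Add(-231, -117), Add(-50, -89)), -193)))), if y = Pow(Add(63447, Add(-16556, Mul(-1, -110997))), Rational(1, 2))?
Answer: Add(-190801, Mul(-17, Pow(8096497, Rational(1, 2))), Mul(8, Pow(2467, Rational(1, 2)))) ≈ -2.3878e+5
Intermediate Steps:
y = Mul(8, Pow(2467, Rational(1, 2))) (y = Pow(Add(63447, Add(-16556, 110997)), Rational(1, 2)) = Pow(Add(63447, 94441), Rational(1, 2)) = Pow(157888, Rational(1, 2)) = Mul(8, Pow(2467, Rational(1, 2))) ≈ 397.35)
Add(y, Mul(-1, Add(190801, Function('X')(Mul(Add(-231, -117), Add(-50, -89)), -193)))) = Add(Mul(8, Pow(2467, Rational(1, 2))), Mul(-1, Add(190801, Pow(Add(Pow(Mul(Add(-231, -117), Add(-50, -89)), 2), Pow(-193, 2)), Rational(1, 2))))) = Add(Mul(8, Pow(2467, Rational(1, 2))), Mul(-1, Add(190801, Pow(Add(Pow(Mul(-348, -139), 2), 37249), Rational(1, 2))))) = Add(Mul(8, Pow(2467, Rational(1, 2))), Mul(-1, Add(190801, Pow(Add(Pow(48372, 2), 37249), Rational(1, 2))))) = Add(Mul(8, Pow(2467, Rational(1, 2))), Mul(-1, Add(190801, Pow(Add(2339850384, 37249), Rational(1, 2))))) = Add(Mul(8, Pow(2467, Rational(1, 2))), Mul(-1, Add(190801, Pow(2339887633, Rational(1, 2))))) = Add(Mul(8, Pow(2467, Rational(1, 2))), Mul(-1, Add(190801, Mul(17, Pow(8096497, Rational(1, 2)))))) = Add(Mul(8, Pow(2467, Rational(1, 2))), Add(-190801, Mul(-17, Pow(8096497, Rational(1, 2))))) = Add(-190801, Mul(-17, Pow(8096497, Rational(1, 2))), Mul(8, Pow(2467, Rational(1, 2))))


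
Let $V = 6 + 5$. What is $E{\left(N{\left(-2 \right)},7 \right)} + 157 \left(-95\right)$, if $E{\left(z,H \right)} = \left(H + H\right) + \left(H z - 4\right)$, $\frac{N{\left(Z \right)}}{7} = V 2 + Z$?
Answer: $-13925$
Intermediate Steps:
$V = 11$
$N{\left(Z \right)} = 154 + 7 Z$ ($N{\left(Z \right)} = 7 \left(11 \cdot 2 + Z\right) = 7 \left(22 + Z\right) = 154 + 7 Z$)
$E{\left(z,H \right)} = -4 + 2 H + H z$ ($E{\left(z,H \right)} = 2 H + \left(-4 + H z\right) = -4 + 2 H + H z$)
$E{\left(N{\left(-2 \right)},7 \right)} + 157 \left(-95\right) = \left(-4 + 2 \cdot 7 + 7 \left(154 + 7 \left(-2\right)\right)\right) + 157 \left(-95\right) = \left(-4 + 14 + 7 \left(154 - 14\right)\right) - 14915 = \left(-4 + 14 + 7 \cdot 140\right) - 14915 = \left(-4 + 14 + 980\right) - 14915 = 990 - 14915 = -13925$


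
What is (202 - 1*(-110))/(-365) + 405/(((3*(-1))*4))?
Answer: -50523/1460 ≈ -34.605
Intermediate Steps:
(202 - 1*(-110))/(-365) + 405/(((3*(-1))*4)) = (202 + 110)*(-1/365) + 405/((-3*4)) = 312*(-1/365) + 405/(-12) = -312/365 + 405*(-1/12) = -312/365 - 135/4 = -50523/1460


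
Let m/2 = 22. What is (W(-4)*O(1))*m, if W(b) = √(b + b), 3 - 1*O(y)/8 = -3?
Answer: 4224*I*√2 ≈ 5973.6*I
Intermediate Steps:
m = 44 (m = 2*22 = 44)
O(y) = 48 (O(y) = 24 - 8*(-3) = 24 + 24 = 48)
W(b) = √2*√b (W(b) = √(2*b) = √2*√b)
(W(-4)*O(1))*m = ((√2*√(-4))*48)*44 = ((√2*(2*I))*48)*44 = ((2*I*√2)*48)*44 = (96*I*√2)*44 = 4224*I*√2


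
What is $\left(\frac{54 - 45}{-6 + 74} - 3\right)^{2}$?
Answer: $\frac{38025}{4624} \approx 8.2234$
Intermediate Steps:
$\left(\frac{54 - 45}{-6 + 74} - 3\right)^{2} = \left(\frac{9}{68} - 3\right)^{2} = \left(- \frac{195}{68}\right)^{2} = \frac{38025}{4624}$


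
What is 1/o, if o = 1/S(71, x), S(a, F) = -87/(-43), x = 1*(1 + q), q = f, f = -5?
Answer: 87/43 ≈ 2.0233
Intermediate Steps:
q = -5
x = -4 (x = 1*(1 - 5) = 1*(-4) = -4)
S(a, F) = 87/43 (S(a, F) = -87*(-1/43) = 87/43)
o = 43/87 (o = 1/(87/43) = 43/87 ≈ 0.49425)
1/o = 1/(43/87) = 87/43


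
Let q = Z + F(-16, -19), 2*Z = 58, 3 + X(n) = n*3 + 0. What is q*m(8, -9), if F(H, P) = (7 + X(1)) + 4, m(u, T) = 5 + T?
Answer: -160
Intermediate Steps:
X(n) = -3 + 3*n (X(n) = -3 + (n*3 + 0) = -3 + (3*n + 0) = -3 + 3*n)
Z = 29 (Z = (1/2)*58 = 29)
F(H, P) = 11 (F(H, P) = (7 + (-3 + 3*1)) + 4 = (7 + (-3 + 3)) + 4 = (7 + 0) + 4 = 7 + 4 = 11)
q = 40 (q = 29 + 11 = 40)
q*m(8, -9) = 40*(5 - 9) = 40*(-4) = -160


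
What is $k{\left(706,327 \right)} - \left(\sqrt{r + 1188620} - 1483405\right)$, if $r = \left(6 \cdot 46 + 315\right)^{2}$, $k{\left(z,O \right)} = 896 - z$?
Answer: $1483595 - \sqrt{1537901} \approx 1.4824 \cdot 10^{6}$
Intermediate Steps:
$r = 349281$ ($r = \left(276 + 315\right)^{2} = 591^{2} = 349281$)
$k{\left(706,327 \right)} - \left(\sqrt{r + 1188620} - 1483405\right) = \left(896 - 706\right) - \left(\sqrt{349281 + 1188620} - 1483405\right) = \left(896 - 706\right) - \left(\sqrt{1537901} - 1483405\right) = 190 - \left(-1483405 + \sqrt{1537901}\right) = 190 + \left(1483405 - \sqrt{1537901}\right) = 1483595 - \sqrt{1537901}$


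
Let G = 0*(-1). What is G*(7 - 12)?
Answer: 0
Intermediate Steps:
G = 0
G*(7 - 12) = 0*(7 - 12) = 0*(-5) = 0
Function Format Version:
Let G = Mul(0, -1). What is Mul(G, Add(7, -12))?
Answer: 0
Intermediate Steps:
G = 0
Mul(G, Add(7, -12)) = Mul(0, Add(7, -12)) = Mul(0, -5) = 0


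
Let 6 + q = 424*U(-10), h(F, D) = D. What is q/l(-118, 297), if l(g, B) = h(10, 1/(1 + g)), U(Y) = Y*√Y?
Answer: 702 + 496080*I*√10 ≈ 702.0 + 1.5687e+6*I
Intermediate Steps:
U(Y) = Y^(3/2)
q = -6 - 4240*I*√10 (q = -6 + 424*(-10)^(3/2) = -6 + 424*(-10*I*√10) = -6 - 4240*I*√10 ≈ -6.0 - 13408.0*I)
l(g, B) = 1/(1 + g)
q/l(-118, 297) = (-6 - 4240*I*√10)/(1/(1 - 118)) = (-6 - 4240*I*√10)/(1/(-117)) = (-6 - 4240*I*√10)/(-1/117) = (-6 - 4240*I*√10)*(-117) = 702 + 496080*I*√10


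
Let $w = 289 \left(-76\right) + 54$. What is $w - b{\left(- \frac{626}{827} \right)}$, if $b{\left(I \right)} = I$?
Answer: $- \frac{18118944}{827} \approx -21909.0$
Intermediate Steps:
$w = -21910$ ($w = -21964 + 54 = -21910$)
$w - b{\left(- \frac{626}{827} \right)} = -21910 - - \frac{626}{827} = -21910 + \frac{626}{827} = - \frac{18118944}{827}$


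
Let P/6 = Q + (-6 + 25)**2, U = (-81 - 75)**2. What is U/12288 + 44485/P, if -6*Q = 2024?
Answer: 5730077/18176 ≈ 315.25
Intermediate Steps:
Q = -1012/3 (Q = -1/6*2024 = -1012/3 ≈ -337.33)
U = 24336 (U = (-156)**2 = 24336)
P = 142 (P = 6*(-1012/3 + (-6 + 25)**2) = 6*(-1012/3 + 19**2) = 6*(-1012/3 + 361) = 6*(71/3) = 142)
U/12288 + 44485/P = 24336/12288 + 44485/142 = 24336*(1/12288) + 44485*(1/142) = 507/256 + 44485/142 = 5730077/18176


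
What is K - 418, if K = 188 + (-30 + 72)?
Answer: -188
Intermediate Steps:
K = 230 (K = 188 + 42 = 230)
K - 418 = 230 - 418 = -188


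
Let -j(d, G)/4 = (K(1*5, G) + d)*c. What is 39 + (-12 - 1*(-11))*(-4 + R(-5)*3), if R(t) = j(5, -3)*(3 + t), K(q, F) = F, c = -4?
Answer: 235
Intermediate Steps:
j(d, G) = 16*G + 16*d (j(d, G) = -4*(G + d)*(-4) = -4*(-4*G - 4*d) = 16*G + 16*d)
R(t) = 96 + 32*t (R(t) = (16*(-3) + 16*5)*(3 + t) = (-48 + 80)*(3 + t) = 32*(3 + t) = 96 + 32*t)
39 + (-12 - 1*(-11))*(-4 + R(-5)*3) = 39 + (-12 - 1*(-11))*(-4 + (96 + 32*(-5))*3) = 39 + (-12 + 11)*(-4 + (96 - 160)*3) = 39 - (-4 - 64*3) = 39 - (-4 - 192) = 39 - 1*(-196) = 39 + 196 = 235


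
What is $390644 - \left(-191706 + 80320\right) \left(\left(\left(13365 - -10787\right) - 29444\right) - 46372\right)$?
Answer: $-5754255660$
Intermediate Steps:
$390644 - \left(-191706 + 80320\right) \left(\left(\left(13365 - -10787\right) - 29444\right) - 46372\right) = 390644 - - 111386 \left(\left(\left(13365 + 10787\right) - 29444\right) - 46372\right) = 390644 - - 111386 \left(\left(24152 - 29444\right) - 46372\right) = 390644 - - 111386 \left(-5292 - 46372\right) = 390644 - \left(-111386\right) \left(-51664\right) = 390644 - 5754646304 = -5754255660$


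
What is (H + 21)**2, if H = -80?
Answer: 3481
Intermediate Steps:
(H + 21)**2 = (-80 + 21)**2 = (-59)**2 = 3481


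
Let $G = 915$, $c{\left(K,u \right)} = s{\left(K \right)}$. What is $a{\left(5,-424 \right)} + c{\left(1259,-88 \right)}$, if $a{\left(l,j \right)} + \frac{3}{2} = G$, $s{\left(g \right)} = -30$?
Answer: $\frac{1767}{2} \approx 883.5$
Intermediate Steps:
$c{\left(K,u \right)} = -30$
$a{\left(l,j \right)} = \frac{1827}{2}$ ($a{\left(l,j \right)} = - \frac{3}{2} + 915 = \frac{1827}{2}$)
$a{\left(5,-424 \right)} + c{\left(1259,-88 \right)} = \frac{1827}{2} - 30 = \frac{1767}{2}$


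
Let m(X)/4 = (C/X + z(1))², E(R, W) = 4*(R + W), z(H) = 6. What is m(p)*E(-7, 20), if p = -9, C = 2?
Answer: 562432/81 ≈ 6943.6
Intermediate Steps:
E(R, W) = 4*R + 4*W
m(X) = 4*(6 + 2/X)² (m(X) = 4*(2/X + 6)² = 4*(6 + 2/X)²)
m(p)*E(-7, 20) = (16*(1 + 3*(-9))²/(-9)²)*(4*(-7) + 4*20) = (16*(1/81)*(1 - 27)²)*(-28 + 80) = (16*(1/81)*(-26)²)*52 = (16*(1/81)*676)*52 = (10816/81)*52 = 562432/81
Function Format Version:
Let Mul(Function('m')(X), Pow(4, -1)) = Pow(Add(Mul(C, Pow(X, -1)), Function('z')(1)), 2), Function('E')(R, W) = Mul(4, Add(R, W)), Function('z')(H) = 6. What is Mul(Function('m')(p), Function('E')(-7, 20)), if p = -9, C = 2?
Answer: Rational(562432, 81) ≈ 6943.6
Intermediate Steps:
Function('E')(R, W) = Add(Mul(4, R), Mul(4, W))
Function('m')(X) = Mul(4, Pow(Add(6, Mul(2, Pow(X, -1))), 2)) (Function('m')(X) = Mul(4, Pow(Add(Mul(2, Pow(X, -1)), 6), 2)) = Mul(4, Pow(Add(6, Mul(2, Pow(X, -1))), 2)))
Mul(Function('m')(p), Function('E')(-7, 20)) = Mul(Mul(16, Pow(-9, -2), Pow(Add(1, Mul(3, -9)), 2)), Add(Mul(4, -7), Mul(4, 20))) = Mul(Mul(16, Rational(1, 81), Pow(Add(1, -27), 2)), Add(-28, 80)) = Mul(Mul(16, Rational(1, 81), Pow(-26, 2)), 52) = Mul(Mul(16, Rational(1, 81), 676), 52) = Mul(Rational(10816, 81), 52) = Rational(562432, 81)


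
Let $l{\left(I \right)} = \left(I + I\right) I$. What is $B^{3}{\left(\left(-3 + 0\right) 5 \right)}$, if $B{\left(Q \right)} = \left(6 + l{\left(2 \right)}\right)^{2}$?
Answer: $7529536$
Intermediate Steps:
$l{\left(I \right)} = 2 I^{2}$ ($l{\left(I \right)} = 2 I I = 2 I^{2}$)
$B{\left(Q \right)} = 196$ ($B{\left(Q \right)} = \left(6 + 2 \cdot 2^{2}\right)^{2} = \left(6 + 2 \cdot 4\right)^{2} = \left(6 + 8\right)^{2} = 14^{2} = 196$)
$B^{3}{\left(\left(-3 + 0\right) 5 \right)} = 196^{3} = 7529536$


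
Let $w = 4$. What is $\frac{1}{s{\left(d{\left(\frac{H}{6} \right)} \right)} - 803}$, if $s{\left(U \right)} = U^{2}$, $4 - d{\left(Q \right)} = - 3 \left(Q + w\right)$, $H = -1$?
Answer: $- \frac{4}{2251} \approx -0.001777$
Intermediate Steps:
$d{\left(Q \right)} = 16 + 3 Q$ ($d{\left(Q \right)} = 4 - - 3 \left(Q + 4\right) = 4 - - 3 \left(4 + Q\right) = 4 - \left(-12 - 3 Q\right) = 4 + \left(12 + 3 Q\right) = 16 + 3 Q$)
$\frac{1}{s{\left(d{\left(\frac{H}{6} \right)} \right)} - 803} = \frac{1}{\left(16 + 3 \left(- \frac{1}{6}\right)\right)^{2} - 803} = \frac{1}{\left(16 - \frac{1}{2}\right)^{2} - 803} = \frac{1}{\left(\frac{31}{2}\right)^{2} - 803} = \frac{1}{\frac{961}{4} - 803} = \frac{1}{- \frac{2251}{4}} = - \frac{4}{2251}$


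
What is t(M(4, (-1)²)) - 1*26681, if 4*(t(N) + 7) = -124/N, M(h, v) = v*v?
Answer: -26719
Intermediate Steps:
M(h, v) = v²
t(N) = -7 - 31/N (t(N) = -7 + (-124/N)/4 = -7 - 31/N)
t(M(4, (-1)²)) - 1*26681 = (-7 - 31/(((-1)²)²)) - 1*26681 = (-7 - 31/(1²)) - 26681 = (-7 - 31/1) - 26681 = (-7 - 31*1) - 26681 = (-7 - 31) - 26681 = -38 - 26681 = -26719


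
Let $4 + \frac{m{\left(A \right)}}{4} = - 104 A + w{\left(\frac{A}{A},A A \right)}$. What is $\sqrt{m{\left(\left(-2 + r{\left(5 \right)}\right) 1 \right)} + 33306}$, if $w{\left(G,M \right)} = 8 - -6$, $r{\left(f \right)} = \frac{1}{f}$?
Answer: $\frac{\sqrt{852370}}{5} \approx 184.65$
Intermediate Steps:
$w{\left(G,M \right)} = 14$ ($w{\left(G,M \right)} = 8 + 6 = 14$)
$m{\left(A \right)} = 40 - 416 A$ ($m{\left(A \right)} = -16 + 4 \left(- 104 A + 14\right) = -16 + 4 \left(14 - 104 A\right) = -16 - \left(-56 + 416 A\right) = 40 - 416 A$)
$\sqrt{m{\left(\left(-2 + r{\left(5 \right)}\right) 1 \right)} + 33306} = \sqrt{\left(40 - 416 \left(-2 + \frac{1}{5}\right) 1\right) + 33306} = \sqrt{\left(40 - 416 \left(\left(- \frac{9}{5}\right) 1\right)\right) + 33306} = \sqrt{\left(40 - - \frac{3744}{5}\right) + 33306} = \sqrt{\left(40 + \frac{3744}{5}\right) + 33306} = \sqrt{\frac{3944}{5} + 33306} = \sqrt{\frac{170474}{5}} = \frac{\sqrt{852370}}{5}$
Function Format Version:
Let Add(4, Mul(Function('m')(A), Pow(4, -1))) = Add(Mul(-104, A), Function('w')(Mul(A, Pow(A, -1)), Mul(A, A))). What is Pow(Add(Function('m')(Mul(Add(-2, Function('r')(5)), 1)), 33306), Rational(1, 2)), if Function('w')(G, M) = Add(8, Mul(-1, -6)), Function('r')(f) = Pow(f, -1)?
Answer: Mul(Rational(1, 5), Pow(852370, Rational(1, 2))) ≈ 184.65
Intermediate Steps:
Function('w')(G, M) = 14 (Function('w')(G, M) = Add(8, 6) = 14)
Function('m')(A) = Add(40, Mul(-416, A)) (Function('m')(A) = Add(-16, Mul(4, Add(Mul(-104, A), 14))) = Add(-16, Mul(4, Add(14, Mul(-104, A)))) = Add(-16, Add(56, Mul(-416, A))) = Add(40, Mul(-416, A)))
Pow(Add(Function('m')(Mul(Add(-2, Function('r')(5)), 1)), 33306), Rational(1, 2)) = Pow(Add(Add(40, Mul(-416, Mul(Add(-2, Pow(5, -1)), 1))), 33306), Rational(1, 2)) = Pow(Add(Add(40, Mul(-416, Mul(Add(-2, Rational(1, 5)), 1))), 33306), Rational(1, 2)) = Pow(Add(Add(40, Mul(-416, Mul(Rational(-9, 5), 1))), 33306), Rational(1, 2)) = Pow(Add(Add(40, Mul(-416, Rational(-9, 5))), 33306), Rational(1, 2)) = Pow(Add(Add(40, Rational(3744, 5)), 33306), Rational(1, 2)) = Pow(Add(Rational(3944, 5), 33306), Rational(1, 2)) = Pow(Rational(170474, 5), Rational(1, 2)) = Mul(Rational(1, 5), Pow(852370, Rational(1, 2)))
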